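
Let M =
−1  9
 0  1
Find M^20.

[[1, 0], [0, 1]]

M² = I (check: tr M = 0 and det M = −1), so M^20 = I since 20 is even.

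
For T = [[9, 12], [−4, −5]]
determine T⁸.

tr T = 4 and det T = 3, so the characteristic polynomial is λ² − (4)λ + (3) with roots 1 and 3.
Eigenvectors give P = [[3, 2], [−2, −1]] with P⁻¹ = [[−1, −2], [2, 3]], and T = P·diag(1, 3)·P⁻¹.
Then T⁸ = P·diag(1, 6561)·P⁻¹ = [[3, 13122], [−2, −6561]] · [[−1, −2], [2, 3]] = [[26241, 39360], [−13120, −19679]].

[[26241, 39360], [−13120, −19679]]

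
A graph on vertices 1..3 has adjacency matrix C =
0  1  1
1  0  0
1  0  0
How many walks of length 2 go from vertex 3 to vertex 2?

The number of length-2 walks from vertex 3 to vertex 2 is entry (3,2) of C², where C is the adjacency matrix.
C² = [[2, 0, 0], [0, 1, 1], [0, 1, 1]]

1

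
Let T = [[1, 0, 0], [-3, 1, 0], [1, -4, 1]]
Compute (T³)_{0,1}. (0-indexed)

T = I + N where N = [[0, 0, 0], [-3, 0, 0], [1, -4, 0]] is strictly lower-triangular, so N³ = 0.
(I + N)³ = I + 3·N + 3·N² = [[1, 0, 0], [-9, 1, 0], [39, -12, 1]].

0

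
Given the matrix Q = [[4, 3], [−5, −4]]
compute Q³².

[[1, 0], [0, 1]]

Q² = I (check: tr Q = 0 and det Q = −1), so Q³² = I since 32 is even.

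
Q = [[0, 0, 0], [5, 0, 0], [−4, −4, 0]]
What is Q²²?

Q is strictly triangular, hence nilpotent: Q³ = 0, so Q²² = 0.

[[0, 0, 0], [0, 0, 0], [0, 0, 0]]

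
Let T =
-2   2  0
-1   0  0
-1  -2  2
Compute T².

[[2, -4, 0], [2, -2, 0], [2, -6, 4]]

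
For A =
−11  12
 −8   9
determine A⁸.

tr A = −2 and det A = −3, so the characteristic polynomial is λ² − (−2)λ + (−3) with roots 1 and −3.
Eigenvectors give P = [[1, 3], [1, 2]] with P⁻¹ = [[−2, 3], [1, −1]], and A = P·diag(1, −3)·P⁻¹.
Then A⁸ = P·diag(1, 6561)·P⁻¹ = [[1, 19683], [1, 13122]] · [[−2, 3], [1, −1]] = [[19681, −19680], [13120, −13119]].

[[19681, −19680], [13120, −13119]]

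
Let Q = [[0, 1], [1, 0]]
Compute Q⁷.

[[0, 1], [1, 0]]

Q² = I (check: tr Q = 0 and det Q = -1), so Q⁷ = Q since 7 is odd.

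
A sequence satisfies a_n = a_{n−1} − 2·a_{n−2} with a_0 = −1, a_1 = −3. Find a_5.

With companion matrix T = [[1, −2], [1, 0]], [a_n, a_{n−1}]ᵀ = T·[a_{n−1}, a_{n−2}]ᵀ, so [a_5, a_4]ᵀ = T^4·[a_1, a_0]ᵀ.
T^4 = [[−1, 6], [−3, 2]], giving [a_5, a_4]ᵀ = [[−3], [7]].

−3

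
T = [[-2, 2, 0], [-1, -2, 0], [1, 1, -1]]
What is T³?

[[4, 20, 0], [-10, 4, 0], [10, -5, -1]]

T² = [[2, -8, 0], [4, 2, 0], [-4, -1, 1]]
T³ = [[4, 20, 0], [-10, 4, 0], [10, -5, -1]]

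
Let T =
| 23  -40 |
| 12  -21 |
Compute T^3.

[[167, -280], [84, -141]]

tr T = 2 and det T = -3, so the characteristic polynomial is λ² − (2)λ + (-3) with roots -1 and 3.
Eigenvectors give P = [[-5, 2], [-3, 1]] with P⁻¹ = [[1, -2], [3, -5]], and T = P·diag(-1, 3)·P⁻¹.
Then T^3 = P·diag(-1, 27)·P⁻¹ = [[5, 54], [3, 27]] · [[1, -2], [3, -5]] = [[167, -280], [84, -141]].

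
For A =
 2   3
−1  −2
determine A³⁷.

A² = I (check: tr A = 0 and det A = −1), so A³⁷ = A since 37 is odd.

[[2, 3], [−1, −2]]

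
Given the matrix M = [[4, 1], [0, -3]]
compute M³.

[[64, 13], [0, -27]]

M² = [[16, 1], [0, 9]]
M³ = [[64, 13], [0, -27]]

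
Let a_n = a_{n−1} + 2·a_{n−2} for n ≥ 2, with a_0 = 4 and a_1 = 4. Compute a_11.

5460

With companion matrix C = [[1, 2], [1, 0]], [a_n, a_{n−1}]ᵀ = C·[a_{n−1}, a_{n−2}]ᵀ, so [a_11, a_10]ᵀ = C¹⁰·[a_1, a_0]ᵀ.
C¹⁰ = [[683, 682], [341, 342]], giving [a_11, a_10]ᵀ = [[5460], [2732]].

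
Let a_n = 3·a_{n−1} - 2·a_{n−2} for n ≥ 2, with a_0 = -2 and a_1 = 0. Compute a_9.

With companion matrix C = [[3, -2], [1, 0]], [a_n, a_{n−1}]ᵀ = C·[a_{n−1}, a_{n−2}]ᵀ, so [a_9, a_8]ᵀ = C⁸·[a_1, a_0]ᵀ.
C⁸ = [[511, -510], [255, -254]], giving [a_9, a_8]ᵀ = [[1020], [508]].

1020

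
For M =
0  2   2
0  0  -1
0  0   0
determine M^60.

[[0, 0, 0], [0, 0, 0], [0, 0, 0]]

M is strictly triangular, hence nilpotent: M^3 = 0, so M^60 = 0.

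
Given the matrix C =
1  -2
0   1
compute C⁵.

[[1, -10], [0, 1]]

C = I + N where N = [[0, -2], [0, 0]] is strictly upper-triangular, so N² = 0.
(I + N)⁵ = I + 5·N = [[1, -10], [0, 1]].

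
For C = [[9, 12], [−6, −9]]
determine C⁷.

[[6561, 8748], [−4374, −6561]]

tr C = 0 and det C = −9, so the characteristic polynomial is λ² − (0)λ + (−9) with roots −3 and 3.
Eigenvectors give P = [[1, −2], [−1, 1]] with P⁻¹ = [[−1, −2], [−1, −1]], and C = P·diag(−3, 3)·P⁻¹.
Then C⁷ = P·diag(−2187, 2187)·P⁻¹ = [[−2187, −4374], [2187, 2187]] · [[−1, −2], [−1, −1]] = [[6561, 8748], [−4374, −6561]].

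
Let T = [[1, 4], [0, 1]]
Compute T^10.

T = I + N where N = [[0, 4], [0, 0]] is strictly upper-triangular, so N^2 = 0.
(I + N)^10 = I + 10·N = [[1, 40], [0, 1]].

[[1, 40], [0, 1]]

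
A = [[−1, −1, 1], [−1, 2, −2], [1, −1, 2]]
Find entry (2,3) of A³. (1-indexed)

A² = [[3, −2, 3], [−3, 7, −9], [2, −5, 7]]
A³ = [[2, −10, 13], [−13, 26, −35], [10, −19, 26]]

−35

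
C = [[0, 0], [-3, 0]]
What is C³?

[[0, 0], [0, 0]]

C is strictly triangular, hence nilpotent: C² = 0, so C³ = 0.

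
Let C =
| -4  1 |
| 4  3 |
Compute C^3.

C^2 = [[20, -1], [-4, 13]]
C^3 = [[-84, 17], [68, 35]]

[[-84, 17], [68, 35]]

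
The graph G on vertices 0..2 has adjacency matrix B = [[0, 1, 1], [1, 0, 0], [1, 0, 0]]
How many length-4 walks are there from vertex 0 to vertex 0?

4

The number of length-4 walks from vertex 0 to vertex 0 is entry (0,0) of B^4, where B is the adjacency matrix.
B^2 = [[2, 0, 0], [0, 1, 1], [0, 1, 1]]
B^3 = [[0, 2, 2], [2, 0, 0], [2, 0, 0]]
B^4 = [[4, 0, 0], [0, 2, 2], [0, 2, 2]]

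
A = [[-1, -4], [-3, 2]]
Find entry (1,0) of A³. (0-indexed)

-45

A² = [[13, -4], [-3, 16]]
A³ = [[-1, -60], [-45, 44]]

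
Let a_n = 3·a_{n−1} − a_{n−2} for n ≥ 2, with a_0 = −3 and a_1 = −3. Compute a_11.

With companion matrix A = [[3, −1], [1, 0]], [a_n, a_{n−1}]ᵀ = A·[a_{n−1}, a_{n−2}]ᵀ, so [a_11, a_10]ᵀ = A¹⁰·[a_1, a_0]ᵀ.
A¹⁰ = [[17711, −6765], [6765, −2584]], giving [a_11, a_10]ᵀ = [[−32838], [−12543]].

−32838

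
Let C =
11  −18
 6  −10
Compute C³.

tr C = 1 and det C = −2, so the characteristic polynomial is λ² − (1)λ + (−2) with roots −1 and 2.
Eigenvectors give P = [[−3, 2], [−2, 1]] with P⁻¹ = [[1, −2], [2, −3]], and C = P·diag(−1, 2)·P⁻¹.
Then C³ = P·diag(−1, 8)·P⁻¹ = [[3, 16], [2, 8]] · [[1, −2], [2, −3]] = [[35, −54], [18, −28]].

[[35, −54], [18, −28]]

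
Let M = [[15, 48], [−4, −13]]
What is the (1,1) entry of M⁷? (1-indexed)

tr M = 2 and det M = −3, so the characteristic polynomial is λ² − (2)λ + (−3) with roots 3 and −1.
Eigenvectors give P = [[4, −3], [−1, 1]] with P⁻¹ = [[1, 3], [1, 4]], and M = P·diag(3, −1)·P⁻¹.
Then M⁷ = P·diag(2187, −1)·P⁻¹ = [[8748, 3], [−2187, −1]] · [[1, 3], [1, 4]] = [[8751, 26256], [−2188, −6565]].

8751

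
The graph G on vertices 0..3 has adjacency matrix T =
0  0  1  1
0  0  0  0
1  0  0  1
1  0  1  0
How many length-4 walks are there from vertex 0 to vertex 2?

5

The number of length-4 walks from vertex 0 to vertex 2 is entry (0,2) of T⁴, where T is the adjacency matrix.
T² = [[2, 0, 1, 1], [0, 0, 0, 0], [1, 0, 2, 1], [1, 0, 1, 2]]
T³ = [[2, 0, 3, 3], [0, 0, 0, 0], [3, 0, 2, 3], [3, 0, 3, 2]]
T⁴ = [[6, 0, 5, 5], [0, 0, 0, 0], [5, 0, 6, 5], [5, 0, 5, 6]]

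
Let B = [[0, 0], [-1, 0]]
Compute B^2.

B is strictly triangular, hence nilpotent: B^2 = 0, so B^2 = 0.

[[0, 0], [0, 0]]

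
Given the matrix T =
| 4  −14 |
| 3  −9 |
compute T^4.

tr T = −5 and det T = 6, so the characteristic polynomial is λ² − (−5)λ + (6) with roots −3 and −2.
Eigenvectors give P = [[2, 7], [1, 3]] with P⁻¹ = [[−3, 7], [1, −2]], and T = P·diag(−3, −2)·P⁻¹.
Then T^4 = P·diag(81, 16)·P⁻¹ = [[162, 112], [81, 48]] · [[−3, 7], [1, −2]] = [[−374, 910], [−195, 471]].

[[−374, 910], [−195, 471]]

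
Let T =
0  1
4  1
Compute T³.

T² = [[4, 1], [4, 5]]
T³ = [[4, 5], [20, 9]]

[[4, 5], [20, 9]]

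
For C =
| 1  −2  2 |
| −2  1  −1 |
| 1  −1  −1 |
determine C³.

[[21, −22, 18], [−21, 20, −12], [10, −10, 2]]

C² = [[7, −6, 2], [−5, 6, −4], [2, −2, 4]]
C³ = [[21, −22, 18], [−21, 20, −12], [10, −10, 2]]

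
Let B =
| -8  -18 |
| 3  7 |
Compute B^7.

[[-386, -774], [129, 259]]

tr B = -1 and det B = -2, so the characteristic polynomial is λ² − (-1)λ + (-2) with roots 1 and -2.
Eigenvectors give P = [[-2, 3], [1, -1]] with P⁻¹ = [[1, 3], [1, 2]], and B = P·diag(1, -2)·P⁻¹.
Then B^7 = P·diag(1, -128)·P⁻¹ = [[-2, -384], [1, 128]] · [[1, 3], [1, 2]] = [[-386, -774], [129, 259]].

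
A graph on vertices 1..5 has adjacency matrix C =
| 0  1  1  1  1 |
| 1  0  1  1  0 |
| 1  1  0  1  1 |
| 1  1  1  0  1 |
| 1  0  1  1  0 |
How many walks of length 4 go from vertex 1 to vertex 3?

The number of length-4 walks from vertex 1 to vertex 3 is entry (1,3) of C⁴, where C is the adjacency matrix.
C² = [[4, 2, 3, 3, 2], [2, 3, 2, 2, 3], [3, 2, 4, 3, 2], [3, 2, 3, 4, 2], [2, 3, 2, 2, 3]]
C³ = [[10, 10, 11, 11, 10], [10, 6, 10, 10, 6], [11, 10, 10, 11, 10], [11, 10, 11, 10, 10], [10, 6, 10, 10, 6]]
C⁴ = [[42, 32, 41, 41, 32], [32, 30, 32, 32, 30], [41, 32, 42, 41, 32], [41, 32, 41, 42, 32], [32, 30, 32, 32, 30]]

41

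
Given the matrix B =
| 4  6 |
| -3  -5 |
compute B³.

[[10, 18], [-9, -17]]

tr B = -1 and det B = -2, so the characteristic polynomial is λ² − (-1)λ + (-2) with roots 1 and -2.
Eigenvectors give P = [[2, 1], [-1, -1]] with P⁻¹ = [[1, 1], [-1, -2]], and B = P·diag(1, -2)·P⁻¹.
Then B³ = P·diag(1, -8)·P⁻¹ = [[2, -8], [-1, 8]] · [[1, 1], [-1, -2]] = [[10, 18], [-9, -17]].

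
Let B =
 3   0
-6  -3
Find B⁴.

tr B = 0 and det B = -9, so the characteristic polynomial is λ² − (0)λ + (-9) with roots 3 and -3.
Eigenvectors give P = [[-1, 0], [1, 1]] with P⁻¹ = [[-1, 0], [1, 1]], and B = P·diag(3, -3)·P⁻¹.
Then B⁴ = P·diag(81, 81)·P⁻¹ = [[-81, 0], [81, 81]] · [[-1, 0], [1, 1]] = [[81, 0], [0, 81]].

[[81, 0], [0, 81]]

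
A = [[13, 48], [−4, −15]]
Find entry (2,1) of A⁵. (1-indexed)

−244

tr A = −2 and det A = −3, so the characteristic polynomial is λ² − (−2)λ + (−3) with roots 1 and −3.
Eigenvectors give P = [[−4, 3], [1, −1]] with P⁻¹ = [[−1, −3], [−1, −4]], and A = P·diag(1, −3)·P⁻¹.
Then A⁵ = P·diag(1, −243)·P⁻¹ = [[−4, −729], [1, 243]] · [[−1, −3], [−1, −4]] = [[733, 2928], [−244, −975]].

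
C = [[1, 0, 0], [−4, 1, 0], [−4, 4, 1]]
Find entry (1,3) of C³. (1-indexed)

C = I + N where N = [[0, 0, 0], [−4, 0, 0], [−4, 4, 0]] is strictly lower-triangular, so N³ = 0.
(I + N)³ = I + 3·N + 3·N² = [[1, 0, 0], [−12, 1, 0], [−60, 12, 1]].

0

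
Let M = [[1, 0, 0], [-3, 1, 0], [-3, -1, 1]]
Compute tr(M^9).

3

M = I + N where N = [[0, 0, 0], [-3, 0, 0], [-3, -1, 0]] is strictly lower-triangular, so N^3 = 0.
(I + N)^9 = I + 9·N + 36·N^2 = [[1, 0, 0], [-27, 1, 0], [81, -9, 1]].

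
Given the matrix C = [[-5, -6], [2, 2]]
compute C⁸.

tr C = -3 and det C = 2, so the characteristic polynomial is λ² − (-3)λ + (2) with roots -1 and -2.
Eigenvectors give P = [[-3, -2], [2, 1]] with P⁻¹ = [[1, 2], [-2, -3]], and C = P·diag(-1, -2)·P⁻¹.
Then C⁸ = P·diag(1, 256)·P⁻¹ = [[-3, -512], [2, 256]] · [[1, 2], [-2, -3]] = [[1021, 1530], [-510, -764]].

[[1021, 1530], [-510, -764]]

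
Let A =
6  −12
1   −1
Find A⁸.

[[25476, −75660], [6305, −18659]]

tr A = 5 and det A = 6, so the characteristic polynomial is λ² − (5)λ + (6) with roots 3 and 2.
Eigenvectors give P = [[−4, 3], [−1, 1]] with P⁻¹ = [[−1, 3], [−1, 4]], and A = P·diag(3, 2)·P⁻¹.
Then A⁸ = P·diag(6561, 256)·P⁻¹ = [[−26244, 768], [−6561, 256]] · [[−1, 3], [−1, 4]] = [[25476, −75660], [6305, −18659]].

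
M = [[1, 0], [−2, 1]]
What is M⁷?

[[1, 0], [−14, 1]]

M = I + N where N = [[0, 0], [−2, 0]] is strictly lower-triangular, so N² = 0.
(I + N)⁷ = I + 7·N = [[1, 0], [−14, 1]].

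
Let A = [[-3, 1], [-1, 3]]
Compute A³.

[[-24, 8], [-8, 24]]

A² = [[8, 0], [0, 8]]
A³ = [[-24, 8], [-8, 24]]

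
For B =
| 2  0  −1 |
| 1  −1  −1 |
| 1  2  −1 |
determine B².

[[3, −2, −1], [0, −1, 1], [3, −4, −2]]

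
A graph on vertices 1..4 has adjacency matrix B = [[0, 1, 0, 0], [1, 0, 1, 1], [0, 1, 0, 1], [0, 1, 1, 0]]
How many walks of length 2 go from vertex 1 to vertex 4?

The number of length-2 walks from vertex 1 to vertex 4 is entry (1,4) of B², where B is the adjacency matrix.
B² = [[1, 0, 1, 1], [0, 3, 1, 1], [1, 1, 2, 1], [1, 1, 1, 2]]

1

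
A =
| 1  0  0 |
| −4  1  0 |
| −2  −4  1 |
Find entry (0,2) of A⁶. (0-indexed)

0

A = I + N where N = [[0, 0, 0], [−4, 0, 0], [−2, −4, 0]] is strictly lower-triangular, so N³ = 0.
(I + N)⁶ = I + 6·N + 15·N² = [[1, 0, 0], [−24, 1, 0], [228, −24, 1]].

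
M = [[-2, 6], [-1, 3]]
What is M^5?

[[-2, 6], [-1, 3]]

M² = M (a projection; rank 1, trace 1), so M^5 = M.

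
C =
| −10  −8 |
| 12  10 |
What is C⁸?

[[256, 0], [0, 256]]

tr C = 0 and det C = −4, so the characteristic polynomial is λ² − (0)λ + (−4) with roots 2 and −2.
Eigenvectors give P = [[−2, −1], [3, 1]] with P⁻¹ = [[1, 1], [−3, −2]], and C = P·diag(2, −2)·P⁻¹.
Then C⁸ = P·diag(256, 256)·P⁻¹ = [[−512, −256], [768, 256]] · [[1, 1], [−3, −2]] = [[256, 0], [0, 256]].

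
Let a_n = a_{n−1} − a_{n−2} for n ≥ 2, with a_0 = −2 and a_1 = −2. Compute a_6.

With companion matrix A = [[1, −1], [1, 0]], [a_n, a_{n−1}]ᵀ = A·[a_{n−1}, a_{n−2}]ᵀ, so [a_6, a_5]ᵀ = A⁵·[a_1, a_0]ᵀ.
A⁵ = [[0, 1], [−1, 1]], giving [a_6, a_5]ᵀ = [[−2], [0]].

−2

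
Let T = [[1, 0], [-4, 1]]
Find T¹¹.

T = I + N where N = [[0, 0], [-4, 0]] is strictly lower-triangular, so N² = 0.
(I + N)¹¹ = I + 11·N = [[1, 0], [-44, 1]].

[[1, 0], [-44, 1]]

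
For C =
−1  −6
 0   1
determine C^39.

[[−1, −6], [0, 1]]

C² = I (check: tr C = 0 and det C = −1), so C^39 = C since 39 is odd.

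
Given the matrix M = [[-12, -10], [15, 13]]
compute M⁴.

tr M = 1 and det M = -6, so the characteristic polynomial is λ² − (1)λ + (-6) with roots 3 and -2.
Eigenvectors give P = [[2, -1], [-3, 1]] with P⁻¹ = [[-1, -1], [-3, -2]], and M = P·diag(3, -2)·P⁻¹.
Then M⁴ = P·diag(81, 16)·P⁻¹ = [[162, -16], [-243, 16]] · [[-1, -1], [-3, -2]] = [[-114, -130], [195, 211]].

[[-114, -130], [195, 211]]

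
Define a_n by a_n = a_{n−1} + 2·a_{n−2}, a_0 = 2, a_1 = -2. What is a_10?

With companion matrix T = [[1, 2], [1, 0]], [a_n, a_{n−1}]ᵀ = T·[a_{n−1}, a_{n−2}]ᵀ, so [a_10, a_9]ᵀ = T⁹·[a_1, a_0]ᵀ.
T⁹ = [[341, 342], [171, 170]], giving [a_10, a_9]ᵀ = [[2], [-2]].

2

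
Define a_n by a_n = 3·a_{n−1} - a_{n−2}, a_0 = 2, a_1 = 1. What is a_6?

34

With companion matrix B = [[3, -1], [1, 0]], [a_n, a_{n−1}]ᵀ = B·[a_{n−1}, a_{n−2}]ᵀ, so [a_6, a_5]ᵀ = B⁵·[a_1, a_0]ᵀ.
B⁵ = [[144, -55], [55, -21]], giving [a_6, a_5]ᵀ = [[34], [13]].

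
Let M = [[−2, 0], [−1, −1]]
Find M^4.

tr M = −3 and det M = 2, so the characteristic polynomial is λ² − (−3)λ + (2) with roots −1 and −2.
Eigenvectors give P = [[0, 1], [−1, 1]] with P⁻¹ = [[1, −1], [1, 0]], and M = P·diag(−1, −2)·P⁻¹.
Then M^4 = P·diag(1, 16)·P⁻¹ = [[0, 16], [−1, 16]] · [[1, −1], [1, 0]] = [[16, 0], [15, 1]].

[[16, 0], [15, 1]]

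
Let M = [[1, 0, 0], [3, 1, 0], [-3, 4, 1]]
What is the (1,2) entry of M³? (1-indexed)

M = I + N where N = [[0, 0, 0], [3, 0, 0], [-3, 4, 0]] is strictly lower-triangular, so N³ = 0.
(I + N)³ = I + 3·N + 3·N² = [[1, 0, 0], [9, 1, 0], [27, 12, 1]].

0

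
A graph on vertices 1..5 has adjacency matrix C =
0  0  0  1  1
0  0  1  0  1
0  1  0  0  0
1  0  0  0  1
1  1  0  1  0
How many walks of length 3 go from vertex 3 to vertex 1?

The number of length-3 walks from vertex 3 to vertex 1 is entry (3,1) of C³, where C is the adjacency matrix.
C² = [[2, 1, 0, 1, 1], [1, 2, 0, 1, 0], [0, 0, 1, 0, 1], [1, 1, 0, 2, 1], [1, 0, 1, 1, 3]]
C³ = [[2, 1, 1, 3, 4], [1, 0, 2, 1, 4], [1, 2, 0, 1, 0], [3, 1, 1, 2, 4], [4, 4, 0, 4, 2]]

1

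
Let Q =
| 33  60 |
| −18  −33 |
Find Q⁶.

tr Q = 0 and det Q = −9, so the characteristic polynomial is λ² − (0)λ + (−9) with roots −3 and 3.
Eigenvectors give P = [[−5, 2], [3, −1]] with P⁻¹ = [[1, 2], [3, 5]], and Q = P·diag(−3, 3)·P⁻¹.
Then Q⁶ = P·diag(729, 729)·P⁻¹ = [[−3645, 1458], [2187, −729]] · [[1, 2], [3, 5]] = [[729, 0], [0, 729]].

[[729, 0], [0, 729]]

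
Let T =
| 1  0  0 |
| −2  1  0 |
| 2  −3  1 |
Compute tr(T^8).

T = I + N where N = [[0, 0, 0], [−2, 0, 0], [2, −3, 0]] is strictly lower-triangular, so N^3 = 0.
(I + N)^8 = I + 8·N + 28·N^2 = [[1, 0, 0], [−16, 1, 0], [184, −24, 1]].

3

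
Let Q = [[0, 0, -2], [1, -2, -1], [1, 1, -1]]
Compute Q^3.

[[0, 6, 4], [4, -5, 2], [-5, 4, 5]]

Q^2 = [[-2, -2, 2], [-3, 3, 1], [0, -3, -2]]
Q^3 = [[0, 6, 4], [4, -5, 2], [-5, 4, 5]]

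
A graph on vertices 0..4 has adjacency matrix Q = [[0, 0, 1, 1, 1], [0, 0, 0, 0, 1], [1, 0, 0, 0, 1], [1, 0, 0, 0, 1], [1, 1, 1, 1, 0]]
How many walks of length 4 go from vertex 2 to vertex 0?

The number of length-4 walks from vertex 2 to vertex 0 is entry (2,0) of Q⁴, where Q is the adjacency matrix.
Q² = [[3, 1, 1, 1, 2], [1, 1, 1, 1, 0], [1, 1, 2, 2, 1], [1, 1, 2, 2, 1], [2, 0, 1, 1, 4]]
Q³ = [[4, 2, 5, 5, 6], [2, 0, 1, 1, 4], [5, 1, 2, 2, 6], [5, 1, 2, 2, 6], [6, 4, 6, 6, 4]]
Q⁴ = [[16, 6, 10, 10, 16], [6, 4, 6, 6, 4], [10, 6, 11, 11, 10], [10, 6, 11, 11, 10], [16, 4, 10, 10, 22]]

10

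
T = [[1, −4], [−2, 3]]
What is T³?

T² = [[9, −16], [−8, 17]]
T³ = [[41, −84], [−42, 83]]

[[41, −84], [−42, 83]]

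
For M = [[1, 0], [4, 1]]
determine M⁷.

[[1, 0], [28, 1]]

M = I + N where N = [[0, 0], [4, 0]] is strictly lower-triangular, so N² = 0.
(I + N)⁷ = I + 7·N = [[1, 0], [28, 1]].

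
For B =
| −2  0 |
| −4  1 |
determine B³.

B² = [[4, 0], [4, 1]]
B³ = [[−8, 0], [−12, 1]]

[[−8, 0], [−12, 1]]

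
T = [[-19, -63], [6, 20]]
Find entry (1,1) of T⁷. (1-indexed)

tr T = 1 and det T = -2, so the characteristic polynomial is λ² − (1)λ + (-2) with roots 2 and -1.
Eigenvectors give P = [[-3, 7], [1, -2]] with P⁻¹ = [[2, 7], [1, 3]], and T = P·diag(2, -1)·P⁻¹.
Then T⁷ = P·diag(128, -1)·P⁻¹ = [[-384, -7], [128, 2]] · [[2, 7], [1, 3]] = [[-775, -2709], [258, 902]].

-775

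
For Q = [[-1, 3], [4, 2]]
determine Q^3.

Q^2 = [[13, 3], [4, 16]]
Q^3 = [[-1, 45], [60, 44]]

[[-1, 45], [60, 44]]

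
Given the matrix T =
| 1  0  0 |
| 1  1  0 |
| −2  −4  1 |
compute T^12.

[[1, 0, 0], [12, 1, 0], [−288, −48, 1]]

T = I + N where N = [[0, 0, 0], [1, 0, 0], [−2, −4, 0]] is strictly lower-triangular, so N^3 = 0.
(I + N)^12 = I + 12·N + 66·N^2 = [[1, 0, 0], [12, 1, 0], [−288, −48, 1]].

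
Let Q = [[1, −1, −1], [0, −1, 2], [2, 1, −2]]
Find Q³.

Q² = [[−1, −1, −1], [4, 3, −6], [−2, −5, 4]]
Q³ = [[−3, 1, 1], [−8, −13, 14], [6, 11, −16]]

[[−3, 1, 1], [−8, −13, 14], [6, 11, −16]]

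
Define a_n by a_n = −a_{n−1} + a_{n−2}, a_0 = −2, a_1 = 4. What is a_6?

−42

With companion matrix Q = [[−1, 1], [1, 0]], [a_n, a_{n−1}]ᵀ = Q·[a_{n−1}, a_{n−2}]ᵀ, so [a_6, a_5]ᵀ = Q⁵·[a_1, a_0]ᵀ.
Q⁵ = [[−8, 5], [5, −3]], giving [a_6, a_5]ᵀ = [[−42], [26]].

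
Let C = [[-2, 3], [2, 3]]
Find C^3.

[[-14, 39], [26, 51]]

C^2 = [[10, 3], [2, 15]]
C^3 = [[-14, 39], [26, 51]]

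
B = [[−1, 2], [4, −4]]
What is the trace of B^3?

−185

B^2 = [[9, −10], [−20, 24]]
B^3 = [[−49, 58], [116, −136]]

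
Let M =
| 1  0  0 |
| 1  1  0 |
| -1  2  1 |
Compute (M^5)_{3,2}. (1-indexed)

M = I + N where N = [[0, 0, 0], [1, 0, 0], [-1, 2, 0]] is strictly lower-triangular, so N^3 = 0.
(I + N)^5 = I + 5·N + 10·N^2 = [[1, 0, 0], [5, 1, 0], [15, 10, 1]].

10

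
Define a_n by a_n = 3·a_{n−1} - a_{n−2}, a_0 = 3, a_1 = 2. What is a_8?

With companion matrix M = [[3, -1], [1, 0]], [a_n, a_{n−1}]ᵀ = M·[a_{n−1}, a_{n−2}]ᵀ, so [a_8, a_7]ᵀ = M⁷·[a_1, a_0]ᵀ.
M⁷ = [[987, -377], [377, -144]], giving [a_8, a_7]ᵀ = [[843], [322]].

843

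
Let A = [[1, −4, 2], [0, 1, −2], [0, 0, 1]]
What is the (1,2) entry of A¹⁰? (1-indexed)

−40

A = I + N where N = [[0, −4, 2], [0, 0, −2], [0, 0, 0]] is strictly upper-triangular, so N³ = 0.
(I + N)¹⁰ = I + 10·N + 45·N² = [[1, −40, 380], [0, 1, −20], [0, 0, 1]].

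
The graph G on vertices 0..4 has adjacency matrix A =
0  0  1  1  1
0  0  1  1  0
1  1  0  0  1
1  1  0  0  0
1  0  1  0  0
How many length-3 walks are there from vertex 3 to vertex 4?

The number of length-3 walks from vertex 3 to vertex 4 is entry (3,4) of A³, where A is the adjacency matrix.
A² = [[3, 2, 1, 0, 1], [2, 2, 0, 0, 1], [1, 0, 3, 2, 1], [0, 0, 2, 2, 1], [1, 1, 1, 1, 2]]
A³ = [[2, 1, 6, 5, 4], [1, 0, 5, 4, 2], [6, 5, 2, 1, 4], [5, 4, 1, 0, 2], [4, 2, 4, 2, 2]]

2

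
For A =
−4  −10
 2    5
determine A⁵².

[[−4, −10], [2, 5]]

A² = A (a projection; rank 1, trace 1), so A⁵² = A.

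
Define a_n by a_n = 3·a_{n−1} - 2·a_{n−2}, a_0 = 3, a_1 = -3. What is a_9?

-3063

With companion matrix A = [[3, -2], [1, 0]], [a_n, a_{n−1}]ᵀ = A·[a_{n−1}, a_{n−2}]ᵀ, so [a_9, a_8]ᵀ = A⁸·[a_1, a_0]ᵀ.
A⁸ = [[511, -510], [255, -254]], giving [a_9, a_8]ᵀ = [[-3063], [-1527]].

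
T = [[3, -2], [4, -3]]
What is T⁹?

[[3, -2], [4, -3]]

T² = I (check: tr T = 0 and det T = -1), so T⁹ = T since 9 is odd.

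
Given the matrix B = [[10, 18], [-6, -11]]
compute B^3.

[[28, 54], [-18, -35]]

tr B = -1 and det B = -2, so the characteristic polynomial is λ² − (-1)λ + (-2) with roots 1 and -2.
Eigenvectors give P = [[-2, -3], [1, 2]] with P⁻¹ = [[-2, -3], [1, 2]], and B = P·diag(1, -2)·P⁻¹.
Then B^3 = P·diag(1, -8)·P⁻¹ = [[-2, 24], [1, -16]] · [[-2, -3], [1, 2]] = [[28, 54], [-18, -35]].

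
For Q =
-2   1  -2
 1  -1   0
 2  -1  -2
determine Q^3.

[[13, -6, -18], [4, -3, 10], [23, -14, 18]]

Q^2 = [[1, -1, 8], [-3, 2, -2], [-9, 5, 0]]
Q^3 = [[13, -6, -18], [4, -3, 10], [23, -14, 18]]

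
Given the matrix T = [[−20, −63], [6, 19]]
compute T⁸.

[[1786, 5355], [−510, −1529]]

tr T = −1 and det T = −2, so the characteristic polynomial is λ² − (−1)λ + (−2) with roots −2 and 1.
Eigenvectors give P = [[−7, 3], [2, −1]] with P⁻¹ = [[−1, −3], [−2, −7]], and T = P·diag(−2, 1)·P⁻¹.
Then T⁸ = P·diag(256, 1)·P⁻¹ = [[−1792, 3], [512, −1]] · [[−1, −3], [−2, −7]] = [[1786, 5355], [−510, −1529]].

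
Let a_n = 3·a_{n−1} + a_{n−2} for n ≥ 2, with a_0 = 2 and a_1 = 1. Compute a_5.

With companion matrix A = [[3, 1], [1, 0]], [a_n, a_{n−1}]ᵀ = A·[a_{n−1}, a_{n−2}]ᵀ, so [a_5, a_4]ᵀ = A⁴·[a_1, a_0]ᵀ.
A⁴ = [[109, 33], [33, 10]], giving [a_5, a_4]ᵀ = [[175], [53]].

175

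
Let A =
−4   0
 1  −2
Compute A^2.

[[16, 0], [−6, 4]]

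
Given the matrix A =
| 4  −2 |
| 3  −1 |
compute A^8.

[[766, −510], [765, −509]]

tr A = 3 and det A = 2, so the characteristic polynomial is λ² − (3)λ + (2) with roots 2 and 1.
Eigenvectors give P = [[1, −2], [1, −3]] with P⁻¹ = [[3, −2], [1, −1]], and A = P·diag(2, 1)·P⁻¹.
Then A^8 = P·diag(256, 1)·P⁻¹ = [[256, −2], [256, −3]] · [[3, −2], [1, −1]] = [[766, −510], [765, −509]].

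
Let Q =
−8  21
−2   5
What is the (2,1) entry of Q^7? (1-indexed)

−254

tr Q = −3 and det Q = 2, so the characteristic polynomial is λ² − (−3)λ + (2) with roots −2 and −1.
Eigenvectors give P = [[7, 3], [2, 1]] with P⁻¹ = [[1, −3], [−2, 7]], and Q = P·diag(−2, −1)·P⁻¹.
Then Q^7 = P·diag(−128, −1)·P⁻¹ = [[−896, −3], [−256, −1]] · [[1, −3], [−2, 7]] = [[−890, 2667], [−254, 761]].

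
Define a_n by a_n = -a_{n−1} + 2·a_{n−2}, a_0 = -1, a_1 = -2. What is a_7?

With companion matrix B = [[-1, 2], [1, 0]], [a_n, a_{n−1}]ᵀ = B·[a_{n−1}, a_{n−2}]ᵀ, so [a_7, a_6]ᵀ = B⁶·[a_1, a_0]ᵀ.
B⁶ = [[43, -42], [-21, 22]], giving [a_7, a_6]ᵀ = [[-44], [20]].

-44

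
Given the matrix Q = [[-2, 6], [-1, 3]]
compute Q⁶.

[[-2, 6], [-1, 3]]

Q² = Q (a projection; rank 1, trace 1), so Q⁶ = Q.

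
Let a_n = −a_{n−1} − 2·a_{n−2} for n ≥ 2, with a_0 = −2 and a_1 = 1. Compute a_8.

31

With companion matrix Q = [[−1, −2], [1, 0]], [a_n, a_{n−1}]ᵀ = Q·[a_{n−1}, a_{n−2}]ᵀ, so [a_8, a_7]ᵀ = Q^7·[a_1, a_0]ᵀ.
Q^7 = [[3, −14], [7, 10]], giving [a_8, a_7]ᵀ = [[31], [−13]].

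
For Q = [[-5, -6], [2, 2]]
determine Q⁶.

tr Q = -3 and det Q = 2, so the characteristic polynomial is λ² − (-3)λ + (2) with roots -1 and -2.
Eigenvectors give P = [[-3, -2], [2, 1]] with P⁻¹ = [[1, 2], [-2, -3]], and Q = P·diag(-1, -2)·P⁻¹.
Then Q⁶ = P·diag(1, 64)·P⁻¹ = [[-3, -128], [2, 64]] · [[1, 2], [-2, -3]] = [[253, 378], [-126, -188]].

[[253, 378], [-126, -188]]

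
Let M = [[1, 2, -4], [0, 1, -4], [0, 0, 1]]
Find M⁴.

[[1, 8, -64], [0, 1, -16], [0, 0, 1]]

M = I + N where N = [[0, 2, -4], [0, 0, -4], [0, 0, 0]] is strictly upper-triangular, so N³ = 0.
(I + N)⁴ = I + 4·N + 6·N² = [[1, 8, -64], [0, 1, -16], [0, 0, 1]].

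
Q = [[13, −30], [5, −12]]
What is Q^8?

tr Q = 1 and det Q = −6, so the characteristic polynomial is λ² − (1)λ + (−6) with roots 3 and −2.
Eigenvectors give P = [[−3, 2], [−1, 1]] with P⁻¹ = [[−1, 2], [−1, 3]], and Q = P·diag(3, −2)·P⁻¹.
Then Q^8 = P·diag(6561, 256)·P⁻¹ = [[−19683, 512], [−6561, 256]] · [[−1, 2], [−1, 3]] = [[19171, −37830], [6305, −12354]].

[[19171, −37830], [6305, −12354]]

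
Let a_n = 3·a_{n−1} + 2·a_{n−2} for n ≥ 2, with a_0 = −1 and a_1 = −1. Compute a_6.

−773

With companion matrix T = [[3, 2], [1, 0]], [a_n, a_{n−1}]ᵀ = T·[a_{n−1}, a_{n−2}]ᵀ, so [a_6, a_5]ᵀ = T^5·[a_1, a_0]ᵀ.
T^5 = [[495, 278], [139, 78]], giving [a_6, a_5]ᵀ = [[−773], [−217]].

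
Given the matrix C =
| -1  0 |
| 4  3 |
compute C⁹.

[[-1, 0], [19684, 19683]]

tr C = 2 and det C = -3, so the characteristic polynomial is λ² − (2)λ + (-3) with roots -1 and 3.
Eigenvectors give P = [[1, 0], [-1, 1]] with P⁻¹ = [[1, 0], [1, 1]], and C = P·diag(-1, 3)·P⁻¹.
Then C⁹ = P·diag(-1, 19683)·P⁻¹ = [[-1, 0], [1, 19683]] · [[1, 0], [1, 1]] = [[-1, 0], [19684, 19683]].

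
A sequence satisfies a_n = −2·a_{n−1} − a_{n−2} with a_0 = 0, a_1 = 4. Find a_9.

With companion matrix M = [[−2, −1], [1, 0]], [a_n, a_{n−1}]ᵀ = M·[a_{n−1}, a_{n−2}]ᵀ, so [a_9, a_8]ᵀ = M⁸·[a_1, a_0]ᵀ.
M⁸ = [[9, 8], [−8, −7]], giving [a_9, a_8]ᵀ = [[36], [−32]].

36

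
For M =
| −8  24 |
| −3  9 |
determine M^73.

M² = M (a projection; rank 1, trace 1), so M^73 = M.

[[−8, 24], [−3, 9]]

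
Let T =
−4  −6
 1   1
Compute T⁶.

tr T = −3 and det T = 2, so the characteristic polynomial is λ² − (−3)λ + (2) with roots −2 and −1.
Eigenvectors give P = [[−3, −2], [1, 1]] with P⁻¹ = [[−1, −2], [1, 3]], and T = P·diag(−2, −1)·P⁻¹.
Then T⁶ = P·diag(64, 1)·P⁻¹ = [[−192, −2], [64, 1]] · [[−1, −2], [1, 3]] = [[190, 378], [−63, −125]].

[[190, 378], [−63, −125]]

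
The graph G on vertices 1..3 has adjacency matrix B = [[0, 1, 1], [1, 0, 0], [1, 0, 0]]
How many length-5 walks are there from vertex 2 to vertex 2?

0

The number of length-5 walks from vertex 2 to vertex 2 is entry (2,2) of B^5, where B is the adjacency matrix.
B^2 = [[2, 0, 0], [0, 1, 1], [0, 1, 1]]
B^3 = [[0, 2, 2], [2, 0, 0], [2, 0, 0]]
B^4 = [[4, 0, 0], [0, 2, 2], [0, 2, 2]]
B^5 = [[0, 4, 4], [4, 0, 0], [4, 0, 0]]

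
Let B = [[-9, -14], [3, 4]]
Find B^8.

tr B = -5 and det B = 6, so the characteristic polynomial is λ² − (-5)λ + (6) with roots -2 and -3.
Eigenvectors give P = [[-2, 7], [1, -3]] with P⁻¹ = [[3, 7], [1, 2]], and B = P·diag(-2, -3)·P⁻¹.
Then B^8 = P·diag(256, 6561)·P⁻¹ = [[-512, 45927], [256, -19683]] · [[3, 7], [1, 2]] = [[44391, 88270], [-18915, -37574]].

[[44391, 88270], [-18915, -37574]]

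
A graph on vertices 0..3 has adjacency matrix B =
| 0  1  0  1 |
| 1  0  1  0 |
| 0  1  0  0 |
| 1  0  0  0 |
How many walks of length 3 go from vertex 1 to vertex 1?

The number of length-3 walks from vertex 1 to vertex 1 is entry (1,1) of B^3, where B is the adjacency matrix.
B^2 = [[2, 0, 1, 0], [0, 2, 0, 1], [1, 0, 1, 0], [0, 1, 0, 1]]
B^3 = [[0, 3, 0, 2], [3, 0, 2, 0], [0, 2, 0, 1], [2, 0, 1, 0]]

0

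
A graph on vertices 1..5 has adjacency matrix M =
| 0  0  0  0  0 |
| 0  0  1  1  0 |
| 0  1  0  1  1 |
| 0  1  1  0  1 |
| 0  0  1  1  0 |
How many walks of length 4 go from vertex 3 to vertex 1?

The number of length-4 walks from vertex 3 to vertex 1 is entry (3,1) of M^4, where M is the adjacency matrix.
M^2 = [[0, 0, 0, 0, 0], [0, 2, 1, 1, 2], [0, 1, 3, 2, 1], [0, 1, 2, 3, 1], [0, 2, 1, 1, 2]]
M^3 = [[0, 0, 0, 0, 0], [0, 2, 5, 5, 2], [0, 5, 4, 5, 5], [0, 5, 5, 4, 5], [0, 2, 5, 5, 2]]
M^4 = [[0, 0, 0, 0, 0], [0, 10, 9, 9, 10], [0, 9, 15, 14, 9], [0, 9, 14, 15, 9], [0, 10, 9, 9, 10]]

0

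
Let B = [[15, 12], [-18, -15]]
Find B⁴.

tr B = 0 and det B = -9, so the characteristic polynomial is λ² − (0)λ + (-9) with roots -3 and 3.
Eigenvectors give P = [[-2, -1], [3, 1]] with P⁻¹ = [[1, 1], [-3, -2]], and B = P·diag(-3, 3)·P⁻¹.
Then B⁴ = P·diag(81, 81)·P⁻¹ = [[-162, -81], [243, 81]] · [[1, 1], [-3, -2]] = [[81, 0], [0, 81]].

[[81, 0], [0, 81]]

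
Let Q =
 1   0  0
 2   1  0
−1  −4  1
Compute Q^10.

[[1, 0, 0], [20, 1, 0], [−370, −40, 1]]

Q = I + N where N = [[0, 0, 0], [2, 0, 0], [−1, −4, 0]] is strictly lower-triangular, so N^3 = 0.
(I + N)^10 = I + 10·N + 45·N^2 = [[1, 0, 0], [20, 1, 0], [−370, −40, 1]].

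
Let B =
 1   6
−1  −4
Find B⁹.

[[1021, 3066], [−511, −1534]]

tr B = −3 and det B = 2, so the characteristic polynomial is λ² − (−3)λ + (2) with roots −2 and −1.
Eigenvectors give P = [[−2, 3], [1, −1]] with P⁻¹ = [[1, 3], [1, 2]], and B = P·diag(−2, −1)·P⁻¹.
Then B⁹ = P·diag(−512, −1)·P⁻¹ = [[1024, −3], [−512, 1]] · [[1, 3], [1, 2]] = [[1021, 3066], [−511, −1534]].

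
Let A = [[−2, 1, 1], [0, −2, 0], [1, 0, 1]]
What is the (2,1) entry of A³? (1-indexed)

A² = [[5, −4, −1], [0, 4, 0], [−1, 1, 2]]
A³ = [[−11, 13, 4], [0, −8, 0], [4, −3, 1]]

0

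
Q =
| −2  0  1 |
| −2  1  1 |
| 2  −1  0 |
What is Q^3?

Q^2 = [[6, −1, −2], [4, 0, −1], [−2, −1, 1]]
Q^3 = [[−14, 1, 5], [−10, 1, 4], [8, −2, −3]]

[[−14, 1, 5], [−10, 1, 4], [8, −2, −3]]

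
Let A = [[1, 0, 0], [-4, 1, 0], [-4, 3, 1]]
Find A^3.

[[1, 0, 0], [-12, 1, 0], [-48, 9, 1]]

A = I + N where N = [[0, 0, 0], [-4, 0, 0], [-4, 3, 0]] is strictly lower-triangular, so N^3 = 0.
(I + N)^3 = I + 3·N + 3·N^2 = [[1, 0, 0], [-12, 1, 0], [-48, 9, 1]].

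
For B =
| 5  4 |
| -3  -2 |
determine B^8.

tr B = 3 and det B = 2, so the characteristic polynomial is λ² − (3)λ + (2) with roots 2 and 1.
Eigenvectors give P = [[4, -1], [-3, 1]] with P⁻¹ = [[1, 1], [3, 4]], and B = P·diag(2, 1)·P⁻¹.
Then B^8 = P·diag(256, 1)·P⁻¹ = [[1024, -1], [-768, 1]] · [[1, 1], [3, 4]] = [[1021, 1020], [-765, -764]].

[[1021, 1020], [-765, -764]]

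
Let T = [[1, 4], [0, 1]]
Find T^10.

[[1, 40], [0, 1]]

T = I + N where N = [[0, 4], [0, 0]] is strictly upper-triangular, so N^2 = 0.
(I + N)^10 = I + 10·N = [[1, 40], [0, 1]].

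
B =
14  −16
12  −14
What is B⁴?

tr B = 0 and det B = −4, so the characteristic polynomial is λ² − (0)λ + (−4) with roots −2 and 2.
Eigenvectors give P = [[−1, −4], [−1, −3]] with P⁻¹ = [[3, −4], [−1, 1]], and B = P·diag(−2, 2)·P⁻¹.
Then B⁴ = P·diag(16, 16)·P⁻¹ = [[−16, −64], [−16, −48]] · [[3, −4], [−1, 1]] = [[16, 0], [0, 16]].

[[16, 0], [0, 16]]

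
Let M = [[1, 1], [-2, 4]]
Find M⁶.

[[-601, 665], [-1330, 1394]]

tr M = 5 and det M = 6, so the characteristic polynomial is λ² − (5)λ + (6) with roots 3 and 2.
Eigenvectors give P = [[-1, 1], [-2, 1]] with P⁻¹ = [[1, -1], [2, -1]], and M = P·diag(3, 2)·P⁻¹.
Then M⁶ = P·diag(729, 64)·P⁻¹ = [[-729, 64], [-1458, 64]] · [[1, -1], [2, -1]] = [[-601, 665], [-1330, 1394]].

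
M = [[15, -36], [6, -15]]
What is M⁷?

tr M = 0 and det M = -9, so the characteristic polynomial is λ² − (0)λ + (-9) with roots -3 and 3.
Eigenvectors give P = [[2, 3], [1, 1]] with P⁻¹ = [[-1, 3], [1, -2]], and M = P·diag(-3, 3)·P⁻¹.
Then M⁷ = P·diag(-2187, 2187)·P⁻¹ = [[-4374, 6561], [-2187, 2187]] · [[-1, 3], [1, -2]] = [[10935, -26244], [4374, -10935]].

[[10935, -26244], [4374, -10935]]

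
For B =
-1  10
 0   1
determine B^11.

[[-1, 10], [0, 1]]

B² = I (check: tr B = 0 and det B = -1), so B^11 = B since 11 is odd.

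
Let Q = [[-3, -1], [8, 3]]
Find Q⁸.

Q² = I (check: tr Q = 0 and det Q = -1), so Q⁸ = I since 8 is even.

[[1, 0], [0, 1]]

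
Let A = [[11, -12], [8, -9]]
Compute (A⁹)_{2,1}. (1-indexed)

tr A = 2 and det A = -3, so the characteristic polynomial is λ² − (2)λ + (-3) with roots -1 and 3.
Eigenvectors give P = [[-1, 3], [-1, 2]] with P⁻¹ = [[2, -3], [1, -1]], and A = P·diag(-1, 3)·P⁻¹.
Then A⁹ = P·diag(-1, 19683)·P⁻¹ = [[1, 59049], [1, 39366]] · [[2, -3], [1, -1]] = [[59051, -59052], [39368, -39369]].

39368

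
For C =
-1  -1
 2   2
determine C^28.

C² = C (a projection; rank 1, trace 1), so C^28 = C.

[[-1, -1], [2, 2]]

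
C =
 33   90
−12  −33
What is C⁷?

[[24057, 65610], [−8748, −24057]]

tr C = 0 and det C = −9, so the characteristic polynomial is λ² − (0)λ + (−9) with roots −3 and 3.
Eigenvectors give P = [[−5, −3], [2, 1]] with P⁻¹ = [[1, 3], [−2, −5]], and C = P·diag(−3, 3)·P⁻¹.
Then C⁷ = P·diag(−2187, 2187)·P⁻¹ = [[10935, −6561], [−4374, 2187]] · [[1, 3], [−2, −5]] = [[24057, 65610], [−8748, −24057]].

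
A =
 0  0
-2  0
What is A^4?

A is strictly triangular, hence nilpotent: A^2 = 0, so A^4 = 0.

[[0, 0], [0, 0]]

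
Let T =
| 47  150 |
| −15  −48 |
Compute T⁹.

tr T = −1 and det T = −6, so the characteristic polynomial is λ² − (−1)λ + (−6) with roots −3 and 2.
Eigenvectors give P = [[−3, 10], [1, −3]] with P⁻¹ = [[3, 10], [1, 3]], and T = P·diag(−3, 2)·P⁻¹.
Then T⁹ = P·diag(−19683, 512)·P⁻¹ = [[59049, 5120], [−19683, −1536]] · [[3, 10], [1, 3]] = [[182267, 605850], [−60585, −201438]].

[[182267, 605850], [−60585, −201438]]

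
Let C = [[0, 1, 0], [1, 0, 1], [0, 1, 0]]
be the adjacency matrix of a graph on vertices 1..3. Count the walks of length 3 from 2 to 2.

0

The number of length-3 walks from vertex 2 to vertex 2 is entry (2,2) of C³, where C is the adjacency matrix.
C² = [[1, 0, 1], [0, 2, 0], [1, 0, 1]]
C³ = [[0, 2, 0], [2, 0, 2], [0, 2, 0]]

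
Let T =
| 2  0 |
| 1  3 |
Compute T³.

[[8, 0], [19, 27]]

tr T = 5 and det T = 6, so the characteristic polynomial is λ² − (5)λ + (6) with roots 3 and 2.
Eigenvectors give P = [[0, 1], [1, −1]] with P⁻¹ = [[1, 1], [1, 0]], and T = P·diag(3, 2)·P⁻¹.
Then T³ = P·diag(27, 8)·P⁻¹ = [[0, 8], [27, −8]] · [[1, 1], [1, 0]] = [[8, 0], [19, 27]].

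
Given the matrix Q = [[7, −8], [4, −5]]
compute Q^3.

tr Q = 2 and det Q = −3, so the characteristic polynomial is λ² − (2)λ + (−3) with roots −1 and 3.
Eigenvectors give P = [[−1, −2], [−1, −1]] with P⁻¹ = [[1, −2], [−1, 1]], and Q = P·diag(−1, 3)·P⁻¹.
Then Q^3 = P·diag(−1, 27)·P⁻¹ = [[1, −54], [1, −27]] · [[1, −2], [−1, 1]] = [[55, −56], [28, −29]].

[[55, −56], [28, −29]]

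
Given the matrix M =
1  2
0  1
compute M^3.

M = I + N where N = [[0, 2], [0, 0]] is strictly upper-triangular, so N^2 = 0.
(I + N)^3 = I + 3·N = [[1, 6], [0, 1]].

[[1, 6], [0, 1]]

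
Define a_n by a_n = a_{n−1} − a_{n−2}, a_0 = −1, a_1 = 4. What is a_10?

With companion matrix M = [[1, −1], [1, 0]], [a_n, a_{n−1}]ᵀ = M·[a_{n−1}, a_{n−2}]ᵀ, so [a_10, a_9]ᵀ = M^9·[a_1, a_0]ᵀ.
M^9 = [[−1, 0], [0, −1]], giving [a_10, a_9]ᵀ = [[−4], [1]].

−4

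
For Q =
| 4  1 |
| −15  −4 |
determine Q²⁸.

Q² = I (check: tr Q = 0 and det Q = −1), so Q²⁸ = I since 28 is even.

[[1, 0], [0, 1]]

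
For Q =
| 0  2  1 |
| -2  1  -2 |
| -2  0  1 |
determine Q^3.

[[2, -10, -13], [18, 1, 2], [10, -8, 5]]

Q^2 = [[-6, 2, -3], [2, -3, -6], [-2, -4, -1]]
Q^3 = [[2, -10, -13], [18, 1, 2], [10, -8, 5]]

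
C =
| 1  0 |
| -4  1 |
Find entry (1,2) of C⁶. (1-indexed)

0

C = I + N where N = [[0, 0], [-4, 0]] is strictly lower-triangular, so N² = 0.
(I + N)⁶ = I + 6·N = [[1, 0], [-24, 1]].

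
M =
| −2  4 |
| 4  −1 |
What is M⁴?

M² = [[20, −12], [−12, 17]]
M³ = [[−88, 92], [92, −65]]
M⁴ = [[544, −444], [−444, 433]]

[[544, −444], [−444, 433]]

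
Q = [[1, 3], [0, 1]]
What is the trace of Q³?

Q = I + N where N = [[0, 3], [0, 0]] is strictly upper-triangular, so N² = 0.
(I + N)³ = I + 3·N = [[1, 9], [0, 1]].

2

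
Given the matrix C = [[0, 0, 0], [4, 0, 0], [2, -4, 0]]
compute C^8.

C is strictly triangular, hence nilpotent: C^3 = 0, so C^8 = 0.

[[0, 0, 0], [0, 0, 0], [0, 0, 0]]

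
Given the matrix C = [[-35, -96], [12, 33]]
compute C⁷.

tr C = -2 and det C = -3, so the characteristic polynomial is λ² − (-2)λ + (-3) with roots -3 and 1.
Eigenvectors give P = [[-3, -8], [1, 3]] with P⁻¹ = [[-3, -8], [1, 3]], and C = P·diag(-3, 1)·P⁻¹.
Then C⁷ = P·diag(-2187, 1)·P⁻¹ = [[6561, -8], [-2187, 3]] · [[-3, -8], [1, 3]] = [[-19691, -52512], [6564, 17505]].

[[-19691, -52512], [6564, 17505]]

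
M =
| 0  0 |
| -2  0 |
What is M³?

M is strictly triangular, hence nilpotent: M² = 0, so M³ = 0.

[[0, 0], [0, 0]]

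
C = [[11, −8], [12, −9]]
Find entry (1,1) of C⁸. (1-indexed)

19681

tr C = 2 and det C = −3, so the characteristic polynomial is λ² − (2)λ + (−3) with roots −1 and 3.
Eigenvectors give P = [[−2, −1], [−3, −1]] with P⁻¹ = [[1, −1], [−3, 2]], and C = P·diag(−1, 3)·P⁻¹.
Then C⁸ = P·diag(1, 6561)·P⁻¹ = [[−2, −6561], [−3, −6561]] · [[1, −1], [−3, 2]] = [[19681, −13120], [19680, −13119]].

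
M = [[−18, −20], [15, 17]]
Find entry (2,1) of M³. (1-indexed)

105

tr M = −1 and det M = −6, so the characteristic polynomial is λ² − (−1)λ + (−6) with roots −3 and 2.
Eigenvectors give P = [[−4, 1], [3, −1]] with P⁻¹ = [[−1, −1], [−3, −4]], and M = P·diag(−3, 2)·P⁻¹.
Then M³ = P·diag(−27, 8)·P⁻¹ = [[108, 8], [−81, −8]] · [[−1, −1], [−3, −4]] = [[−132, −140], [105, 113]].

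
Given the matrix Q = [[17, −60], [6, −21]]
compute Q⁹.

tr Q = −4 and det Q = 3, so the characteristic polynomial is λ² − (−4)λ + (3) with roots −1 and −3.
Eigenvectors give P = [[−10, 3], [−3, 1]] with P⁻¹ = [[−1, 3], [−3, 10]], and Q = P·diag(−1, −3)·P⁻¹.
Then Q⁹ = P·diag(−1, −19683)·P⁻¹ = [[10, −59049], [3, −19683]] · [[−1, 3], [−3, 10]] = [[177137, −590460], [59046, −196821]].

[[177137, −590460], [59046, −196821]]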